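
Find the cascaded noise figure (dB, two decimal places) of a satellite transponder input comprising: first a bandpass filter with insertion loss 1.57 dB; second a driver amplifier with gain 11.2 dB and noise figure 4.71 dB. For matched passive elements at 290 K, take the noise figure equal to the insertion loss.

Convert to linear (a loss of L dB is a gain of −L dB): F_i = 10^(NF_i/10), G_i = 10^(G_i,dB/10)
  Stage 1: F_1 = 10^(1.57/10) = 1.435, G_1 = 10^(−1.57/10) = 0.6966
  Stage 2: F_2 = 10^(4.71/10) = 2.958, G_2 = 10^(11.2/10) = 13.18
Friis cascade:
  F = 1.435 + (2.958 − 1)/0.6966 = 4.246
NF = 10 log₁₀(4.246) = 6.28 dB

6.28 dB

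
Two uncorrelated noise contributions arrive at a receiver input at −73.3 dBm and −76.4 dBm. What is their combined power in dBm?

−71.6 dBm

Convert to linear, add, convert back:
P₁ = 4.68×10⁻¹¹ W, P₂ = 2.29×10⁻¹¹ W
P_tot = 6.97×10⁻¹¹ W → 10 log₁₀(P_tot / 10⁻³) = −71.6 dBm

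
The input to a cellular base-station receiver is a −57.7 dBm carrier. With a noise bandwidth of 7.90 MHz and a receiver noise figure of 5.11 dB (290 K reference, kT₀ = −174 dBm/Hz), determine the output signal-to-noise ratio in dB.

Noise floor: N = −174 + 10 log₁₀(B) + NF
10 log₁₀(7.90×10⁶) = 68.98 dB
N = −174 + 68.98 + 5.11 = −99.91 dBm
SNR = P_sig − N = −57.7 − (−99.91) = 42.21 dB → 42.2 dB

42.2 dB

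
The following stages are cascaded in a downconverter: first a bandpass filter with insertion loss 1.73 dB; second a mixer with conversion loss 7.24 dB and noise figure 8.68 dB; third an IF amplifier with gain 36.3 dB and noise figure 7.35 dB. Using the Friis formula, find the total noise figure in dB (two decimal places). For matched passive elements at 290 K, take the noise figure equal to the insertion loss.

Convert to linear (a loss of L dB is a gain of −L dB): F_i = 10^(NF_i/10), G_i = 10^(G_i,dB/10)
  Stage 1: F_1 = 10^(1.73/10) = 1.489, G_1 = 10^(−1.73/10) = 0.6714
  Stage 2: F_2 = 10^(8.68/10) = 7.379, G_2 = 10^(−7.24/10) = 0.1888
  Stage 3: F_3 = 10^(7.35/10) = 5.433, G_3 = 10^(36.3/10) = 4266
Friis cascade:
  F = 1.489 + (7.379 − 1)/0.6714 + (5.433 − 1)/0.1268 = 45.96
NF = 10 log₁₀(45.96) = 16.62 dB

16.62 dB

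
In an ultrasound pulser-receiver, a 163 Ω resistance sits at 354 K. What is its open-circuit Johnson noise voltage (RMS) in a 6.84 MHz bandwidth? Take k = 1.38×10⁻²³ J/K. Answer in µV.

4.67 µV

V_n = √(4kTRB)
4kTRB = 4 × 1.38×10⁻²³ × 354 × 1.63×10² × 6.84×10⁶ = 2.18×10⁻¹¹ V²
V_n = √(2.18×10⁻¹¹) = 4.67×10⁻⁶ V = 4.67 µV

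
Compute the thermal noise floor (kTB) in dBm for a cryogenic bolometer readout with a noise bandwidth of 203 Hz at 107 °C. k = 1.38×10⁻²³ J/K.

−149.7 dBm

T = 107 °C + 273.15 = 380.15 K
P_n = kTB = 1.38×10⁻²³ × 380.15 × 2.03×10² = 1.06×10⁻¹⁸ W
In dBm: 10 log₁₀(1.06×10⁻¹⁸ / 10⁻³) = −149.7 dBm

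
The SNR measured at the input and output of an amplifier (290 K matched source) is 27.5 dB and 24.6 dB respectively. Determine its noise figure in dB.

2.9 dB

NF (dB) = SNR_in(dB) − SNR_out(dB) when the source is at T₀
NF = 27.5 − 24.6 = 2.9 dB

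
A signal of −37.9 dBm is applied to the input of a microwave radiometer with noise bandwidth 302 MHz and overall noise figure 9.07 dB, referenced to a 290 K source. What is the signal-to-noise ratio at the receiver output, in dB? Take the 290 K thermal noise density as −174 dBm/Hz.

Noise floor: N = −174 + 10 log₁₀(B) + NF
10 log₁₀(3.02×10⁸) = 84.8 dB
N = −174 + 84.8 + 9.07 = −80.13 dBm
SNR = P_sig − N = −37.9 − (−80.13) = 42.23 dB → 42.2 dB

42.2 dB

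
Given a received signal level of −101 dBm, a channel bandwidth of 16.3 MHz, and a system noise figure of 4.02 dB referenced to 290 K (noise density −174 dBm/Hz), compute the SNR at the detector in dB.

Noise floor: N = −174 + 10 log₁₀(B) + NF
10 log₁₀(1.63×10⁷) = 72.12 dB
N = −174 + 72.12 + 4.02 = −97.86 dBm
SNR = P_sig − N = −101 − (−97.86) = −3.14 dB → −3.1 dB

−3.1 dB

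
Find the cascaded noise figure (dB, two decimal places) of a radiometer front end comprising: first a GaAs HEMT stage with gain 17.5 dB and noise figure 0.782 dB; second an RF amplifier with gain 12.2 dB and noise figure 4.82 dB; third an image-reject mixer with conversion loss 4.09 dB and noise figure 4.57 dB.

0.92 dB

Convert to linear (a loss of L dB is a gain of −L dB): F_i = 10^(NF_i/10), G_i = 10^(G_i,dB/10)
  Stage 1: F_1 = 10^(0.782/10) = 1.197, G_1 = 10^(17.5/10) = 56.23
  Stage 2: F_2 = 10^(4.82/10) = 3.034, G_2 = 10^(12.2/10) = 16.60
  Stage 3: F_3 = 10^(4.57/10) = 2.864, G_3 = 10^(−4.09/10) = 0.3899
Friis cascade:
  F = 1.197 + (3.034 − 1)/56.23 + (2.864 − 1)/933.3 = 1.235
NF = 10 log₁₀(1.235) = 0.92 dB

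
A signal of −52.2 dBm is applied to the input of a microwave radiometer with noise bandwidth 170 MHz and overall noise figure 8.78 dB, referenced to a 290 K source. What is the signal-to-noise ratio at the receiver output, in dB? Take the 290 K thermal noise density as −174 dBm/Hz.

30.7 dB

Noise floor: N = −174 + 10 log₁₀(B) + NF
10 log₁₀(1.70×10⁸) = 82.3 dB
N = −174 + 82.3 + 8.78 = −82.92 dBm
SNR = P_sig − N = −52.2 − (−82.92) = 30.72 dB → 30.7 dB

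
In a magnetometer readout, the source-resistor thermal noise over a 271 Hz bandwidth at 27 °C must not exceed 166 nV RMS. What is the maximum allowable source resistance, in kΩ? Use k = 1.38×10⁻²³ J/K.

T = 27 °C + 273.15 = 300.15 K
Johnson–Nyquist: V_n = √(4kTRB) ⇒ R = V_n² / (4kTB)
4kTB = 4 × 1.38×10⁻²³ × 300.15 × 2.71×10² = 4.49×10⁻¹⁸
R = (1.66×10⁻⁷)² / 4.49×10⁻¹⁸ = 6.14×10³ Ω = 6.14 kΩ

6.14 kΩ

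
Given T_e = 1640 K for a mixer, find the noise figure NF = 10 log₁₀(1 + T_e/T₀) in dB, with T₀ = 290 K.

8.23 dB

F = 1 + T_e/T₀ = 1 + 1640/290 = 6.65517
NF = 10 log₁₀(6.65517) = 8.23 dB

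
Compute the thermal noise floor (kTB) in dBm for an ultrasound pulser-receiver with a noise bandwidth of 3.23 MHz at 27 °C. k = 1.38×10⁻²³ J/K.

−108.7 dBm

T = 27 °C + 273.15 = 300.15 K
P_n = kTB = 1.38×10⁻²³ × 300.15 × 3.23×10⁶ = 1.34×10⁻¹⁴ W
In dBm: 10 log₁₀(1.34×10⁻¹⁴ / 10⁻³) = −108.7 dBm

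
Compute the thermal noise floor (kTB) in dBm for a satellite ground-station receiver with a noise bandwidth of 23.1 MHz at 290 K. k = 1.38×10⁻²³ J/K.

−100.3 dBm

P_n = kTB = 1.38×10⁻²³ × 290 × 2.31×10⁷ = 9.24×10⁻¹⁴ W
In dBm: 10 log₁₀(9.24×10⁻¹⁴ / 10⁻³) = −100.3 dBm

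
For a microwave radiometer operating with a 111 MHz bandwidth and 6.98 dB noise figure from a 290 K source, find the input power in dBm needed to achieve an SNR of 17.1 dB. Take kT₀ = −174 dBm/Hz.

Sensitivity = −174 + 10 log₁₀(B) + NF + SNR_min
= −174 + 80.45 + 6.98 + 17.1
= −69.47 dBm → −69.5 dBm

−69.5 dBm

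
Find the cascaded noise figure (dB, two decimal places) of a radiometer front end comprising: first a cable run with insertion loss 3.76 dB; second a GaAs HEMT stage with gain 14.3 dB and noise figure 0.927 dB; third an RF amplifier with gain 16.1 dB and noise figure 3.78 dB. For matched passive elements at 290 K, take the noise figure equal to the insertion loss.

4.86 dB

Convert to linear (a loss of L dB is a gain of −L dB): F_i = 10^(NF_i/10), G_i = 10^(G_i,dB/10)
  Stage 1: F_1 = 10^(3.76/10) = 2.377, G_1 = 10^(−3.76/10) = 0.4207
  Stage 2: F_2 = 10^(0.927/10) = 1.238, G_2 = 10^(14.3/10) = 26.92
  Stage 3: F_3 = 10^(3.78/10) = 2.388, G_3 = 10^(16.1/10) = 40.74
Friis cascade:
  F = 2.377 + (1.238 − 1)/0.4207 + (2.388 − 1)/11.32 = 3.065
NF = 10 log₁₀(3.065) = 4.86 dB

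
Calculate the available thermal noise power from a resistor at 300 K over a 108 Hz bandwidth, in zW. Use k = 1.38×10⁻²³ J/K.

447 zW

P_n = kTB = 1.38×10⁻²³ × 300 × 1.08×10² = 4.47×10⁻¹⁹ W = 447 zW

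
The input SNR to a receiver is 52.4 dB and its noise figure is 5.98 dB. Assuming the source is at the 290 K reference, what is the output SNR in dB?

By definition F = SNR_in/SNR_out, so in dB: SNR_out = SNR_in − NF
SNR_out = 52.4 − 5.98 = 46.42 dB

46.42 dB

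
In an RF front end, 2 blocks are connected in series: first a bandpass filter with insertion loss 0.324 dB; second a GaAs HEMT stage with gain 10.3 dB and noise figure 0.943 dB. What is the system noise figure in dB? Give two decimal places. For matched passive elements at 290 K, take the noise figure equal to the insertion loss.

Convert to linear (a loss of L dB is a gain of −L dB): F_i = 10^(NF_i/10), G_i = 10^(G_i,dB/10)
  Stage 1: F_1 = 10^(0.324/10) = 1.077, G_1 = 10^(−0.324/10) = 0.9281
  Stage 2: F_2 = 10^(0.943/10) = 1.243, G_2 = 10^(10.3/10) = 10.72
Friis cascade:
  F = 1.077 + (1.243 − 1)/0.9281 = 1.339
NF = 10 log₁₀(1.339) = 1.27 dB

1.27 dB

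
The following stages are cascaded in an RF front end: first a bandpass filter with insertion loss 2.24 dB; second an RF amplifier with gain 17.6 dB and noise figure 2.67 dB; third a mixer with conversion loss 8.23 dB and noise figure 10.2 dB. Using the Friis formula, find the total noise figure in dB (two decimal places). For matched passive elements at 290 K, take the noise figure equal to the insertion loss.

5.28 dB

Convert to linear (a loss of L dB is a gain of −L dB): F_i = 10^(NF_i/10), G_i = 10^(G_i,dB/10)
  Stage 1: F_1 = 10^(2.24/10) = 1.675, G_1 = 10^(−2.24/10) = 0.5970
  Stage 2: F_2 = 10^(2.67/10) = 1.849, G_2 = 10^(17.6/10) = 57.54
  Stage 3: F_3 = 10^(10.2/10) = 10.47, G_3 = 10^(−8.23/10) = 0.1503
Friis cascade:
  F = 1.675 + (1.849 − 1)/0.5970 + (10.47 − 1)/34.36 = 3.373
NF = 10 log₁₀(3.373) = 5.28 dB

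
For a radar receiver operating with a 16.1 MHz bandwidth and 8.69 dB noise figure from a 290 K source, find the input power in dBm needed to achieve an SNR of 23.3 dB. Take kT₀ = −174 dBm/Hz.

−69.9 dBm

Sensitivity = −174 + 10 log₁₀(B) + NF + SNR_min
= −174 + 72.07 + 8.69 + 23.3
= −69.94 dBm → −69.9 dBm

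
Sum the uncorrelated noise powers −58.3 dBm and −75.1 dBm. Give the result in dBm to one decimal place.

Convert to linear, add, convert back:
P₁ = 1.48×10⁻⁹ W, P₂ = 3.09×10⁻¹¹ W
P_tot = 1.51×10⁻⁹ W → 10 log₁₀(P_tot / 10⁻³) = −58.2 dBm

−58.2 dBm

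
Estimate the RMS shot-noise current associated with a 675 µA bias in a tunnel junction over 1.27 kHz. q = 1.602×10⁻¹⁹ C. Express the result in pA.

I_n = √(2qI·B)
2qI·B = 2 × 1.602×10⁻¹⁹ × 6.75×10⁻⁴ × 1.27×10³ = 2.75×10⁻¹⁹ A²
I_n = √(2.75×10⁻¹⁹) = 5.24×10⁻¹⁰ A = 524 pA

524 pA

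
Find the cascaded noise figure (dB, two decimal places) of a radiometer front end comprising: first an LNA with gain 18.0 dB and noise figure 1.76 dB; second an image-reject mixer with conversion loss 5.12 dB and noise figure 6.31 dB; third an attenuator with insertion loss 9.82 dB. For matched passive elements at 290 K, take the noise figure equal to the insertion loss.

3.00 dB

Convert to linear (a loss of L dB is a gain of −L dB): F_i = 10^(NF_i/10), G_i = 10^(G_i,dB/10)
  Stage 1: F_1 = 10^(1.76/10) = 1.500, G_1 = 10^(18.0/10) = 63.10
  Stage 2: F_2 = 10^(6.31/10) = 4.276, G_2 = 10^(−5.12/10) = 0.3076
  Stage 3: F_3 = 10^(9.82/10) = 9.594, G_3 = 10^(−9.82/10) = 0.1042
Friis cascade:
  F = 1.500 + (4.276 − 1)/63.10 + (9.594 − 1)/19.41 = 1.994
NF = 10 log₁₀(1.994) = 3.00 dB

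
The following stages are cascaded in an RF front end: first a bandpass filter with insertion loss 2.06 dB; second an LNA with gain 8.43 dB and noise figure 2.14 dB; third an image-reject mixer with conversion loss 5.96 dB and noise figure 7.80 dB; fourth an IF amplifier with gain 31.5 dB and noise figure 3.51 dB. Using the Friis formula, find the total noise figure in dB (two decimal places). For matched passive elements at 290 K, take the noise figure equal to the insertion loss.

6.92 dB

Convert to linear (a loss of L dB is a gain of −L dB): F_i = 10^(NF_i/10), G_i = 10^(G_i,dB/10)
  Stage 1: F_1 = 10^(2.06/10) = 1.607, G_1 = 10^(−2.06/10) = 0.6223
  Stage 2: F_2 = 10^(2.14/10) = 1.637, G_2 = 10^(8.43/10) = 6.966
  Stage 3: F_3 = 10^(7.80/10) = 6.026, G_3 = 10^(−5.96/10) = 0.2535
  Stage 4: F_4 = 10^(3.51/10) = 2.244, G_4 = 10^(31.5/10) = 1413
Friis cascade:
  F = 1.607 + (1.637 − 1)/0.6223 + (6.026 − 1)/4.335 + (2.244 − 1)/1.099 = 4.921
NF = 10 log₁₀(4.921) = 6.92 dB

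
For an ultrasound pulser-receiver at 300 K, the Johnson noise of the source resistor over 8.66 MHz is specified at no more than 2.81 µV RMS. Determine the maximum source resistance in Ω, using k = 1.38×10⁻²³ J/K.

Johnson–Nyquist: V_n = √(4kTRB) ⇒ R = V_n² / (4kTB)
4kTB = 4 × 1.38×10⁻²³ × 300 × 8.66×10⁶ = 1.43×10⁻¹³
R = (2.81×10⁻⁶)² / 1.43×10⁻¹³ = 5.51×10¹ Ω = 55.1 Ω

55.1 Ω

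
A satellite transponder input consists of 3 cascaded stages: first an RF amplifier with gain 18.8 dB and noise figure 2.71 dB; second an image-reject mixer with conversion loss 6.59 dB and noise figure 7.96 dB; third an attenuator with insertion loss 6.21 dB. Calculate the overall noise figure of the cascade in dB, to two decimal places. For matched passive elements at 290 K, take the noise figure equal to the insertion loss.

3.28 dB

Convert to linear (a loss of L dB is a gain of −L dB): F_i = 10^(NF_i/10), G_i = 10^(G_i,dB/10)
  Stage 1: F_1 = 10^(2.71/10) = 1.866, G_1 = 10^(18.8/10) = 75.86
  Stage 2: F_2 = 10^(7.96/10) = 6.252, G_2 = 10^(−6.59/10) = 0.2193
  Stage 3: F_3 = 10^(6.21/10) = 4.178, G_3 = 10^(−6.21/10) = 0.2393
Friis cascade:
  F = 1.866 + (6.252 − 1)/75.86 + (4.178 − 1)/16.63 = 2.127
NF = 10 log₁₀(2.127) = 3.28 dB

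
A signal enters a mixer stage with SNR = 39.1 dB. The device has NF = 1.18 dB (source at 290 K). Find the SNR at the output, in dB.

By definition F = SNR_in/SNR_out, so in dB: SNR_out = SNR_in − NF
SNR_out = 39.1 − 1.18 = 37.92 dB

37.92 dB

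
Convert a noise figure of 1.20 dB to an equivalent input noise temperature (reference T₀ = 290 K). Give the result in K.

F = 10^(1.20/10) = 1.31826
T_e = (F − 1)·T₀ = (1.31826 − 1) × 290 = 92.3 K

92.3 K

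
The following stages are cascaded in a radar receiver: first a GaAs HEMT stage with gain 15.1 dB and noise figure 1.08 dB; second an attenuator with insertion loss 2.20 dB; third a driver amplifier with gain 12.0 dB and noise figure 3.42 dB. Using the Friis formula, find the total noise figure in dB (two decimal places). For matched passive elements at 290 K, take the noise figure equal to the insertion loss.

Convert to linear (a loss of L dB is a gain of −L dB): F_i = 10^(NF_i/10), G_i = 10^(G_i,dB/10)
  Stage 1: F_1 = 10^(1.08/10) = 1.282, G_1 = 10^(15.1/10) = 32.36
  Stage 2: F_2 = 10^(2.20/10) = 1.660, G_2 = 10^(−2.20/10) = 0.6026
  Stage 3: F_3 = 10^(3.42/10) = 2.198, G_3 = 10^(12.0/10) = 15.85
Friis cascade:
  F = 1.282 + (1.660 − 1)/32.36 + (2.198 − 1)/19.50 = 1.364
NF = 10 log₁₀(1.364) = 1.35 dB

1.35 dB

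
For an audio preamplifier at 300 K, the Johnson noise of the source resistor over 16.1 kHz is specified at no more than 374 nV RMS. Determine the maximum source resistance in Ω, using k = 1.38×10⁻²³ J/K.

Johnson–Nyquist: V_n = √(4kTRB) ⇒ R = V_n² / (4kTB)
4kTB = 4 × 1.38×10⁻²³ × 300 × 1.61×10⁴ = 2.67×10⁻¹⁶
R = (3.74×10⁻⁷)² / 2.67×10⁻¹⁶ = 5.25×10² Ω = 525 Ω

525 Ω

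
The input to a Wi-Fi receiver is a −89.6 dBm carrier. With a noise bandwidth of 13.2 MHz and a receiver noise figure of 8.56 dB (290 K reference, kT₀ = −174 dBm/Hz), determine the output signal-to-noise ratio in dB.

4.6 dB

Noise floor: N = −174 + 10 log₁₀(B) + NF
10 log₁₀(1.32×10⁷) = 71.21 dB
N = −174 + 71.21 + 8.56 = −94.23 dBm
SNR = P_sig − N = −89.6 − (−94.23) = 4.63 dB → 4.6 dB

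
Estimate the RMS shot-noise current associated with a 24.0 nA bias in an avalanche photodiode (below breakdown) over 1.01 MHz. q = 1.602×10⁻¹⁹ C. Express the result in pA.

88.1 pA

I_n = √(2qI·B)
2qI·B = 2 × 1.602×10⁻¹⁹ × 2.40×10⁻⁸ × 1.01×10⁶ = 7.77×10⁻²¹ A²
I_n = √(7.77×10⁻²¹) = 8.81×10⁻¹¹ A = 88.1 pA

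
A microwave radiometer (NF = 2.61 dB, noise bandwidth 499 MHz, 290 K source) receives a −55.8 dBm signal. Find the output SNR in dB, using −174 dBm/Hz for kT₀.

Noise floor: N = −174 + 10 log₁₀(B) + NF
10 log₁₀(4.99×10⁸) = 86.98 dB
N = −174 + 86.98 + 2.61 = −84.41 dBm
SNR = P_sig − N = −55.8 − (−84.41) = 28.61 dB → 28.6 dB

28.6 dB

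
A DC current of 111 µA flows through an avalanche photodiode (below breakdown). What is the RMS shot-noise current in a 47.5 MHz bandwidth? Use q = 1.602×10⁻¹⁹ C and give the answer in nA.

41.1 nA

I_n = √(2qI·B)
2qI·B = 2 × 1.602×10⁻¹⁹ × 1.11×10⁻⁴ × 4.75×10⁷ = 1.69×10⁻¹⁵ A²
I_n = √(1.69×10⁻¹⁵) = 4.11×10⁻⁸ A = 41.1 nA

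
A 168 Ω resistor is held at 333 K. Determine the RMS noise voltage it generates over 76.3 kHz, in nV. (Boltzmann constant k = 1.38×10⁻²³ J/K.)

485 nV

V_n = √(4kTRB)
4kTRB = 4 × 1.38×10⁻²³ × 333 × 1.68×10² × 7.63×10⁴ = 2.36×10⁻¹³ V²
V_n = √(2.36×10⁻¹³) = 4.85×10⁻⁷ V = 485 nV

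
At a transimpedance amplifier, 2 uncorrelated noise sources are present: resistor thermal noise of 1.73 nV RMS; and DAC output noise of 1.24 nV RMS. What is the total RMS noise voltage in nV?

Uncorrelated sources add in power (mean-square): V_tot = √(ΣV_i²)
V_tot = √[(1.73×10⁻⁹)² + (1.24×10⁻⁹)²] = 2.13×10⁻⁹ V = 2.13 nV

2.13 nV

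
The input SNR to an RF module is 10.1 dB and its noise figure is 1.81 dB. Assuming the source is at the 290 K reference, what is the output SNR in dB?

8.29 dB

By definition F = SNR_in/SNR_out, so in dB: SNR_out = SNR_in − NF
SNR_out = 10.1 − 1.81 = 8.29 dB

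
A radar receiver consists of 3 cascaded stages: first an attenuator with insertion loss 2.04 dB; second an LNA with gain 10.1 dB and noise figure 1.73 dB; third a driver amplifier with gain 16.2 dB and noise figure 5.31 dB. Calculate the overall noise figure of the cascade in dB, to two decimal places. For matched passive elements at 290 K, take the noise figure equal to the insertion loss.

4.40 dB

Convert to linear (a loss of L dB is a gain of −L dB): F_i = 10^(NF_i/10), G_i = 10^(G_i,dB/10)
  Stage 1: F_1 = 10^(2.04/10) = 1.600, G_1 = 10^(−2.04/10) = 0.6252
  Stage 2: F_2 = 10^(1.73/10) = 1.489, G_2 = 10^(10.1/10) = 10.23
  Stage 3: F_3 = 10^(5.31/10) = 3.396, G_3 = 10^(16.2/10) = 41.69
Friis cascade:
  F = 1.600 + (1.489 − 1)/0.6252 + (3.396 − 1)/6.397 = 2.757
NF = 10 log₁₀(2.757) = 4.40 dB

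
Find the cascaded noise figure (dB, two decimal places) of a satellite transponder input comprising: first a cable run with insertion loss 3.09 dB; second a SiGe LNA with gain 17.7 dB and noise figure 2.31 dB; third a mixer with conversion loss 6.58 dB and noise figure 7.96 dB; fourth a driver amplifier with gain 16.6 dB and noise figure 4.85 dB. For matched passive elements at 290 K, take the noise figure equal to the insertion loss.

Convert to linear (a loss of L dB is a gain of −L dB): F_i = 10^(NF_i/10), G_i = 10^(G_i,dB/10)
  Stage 1: F_1 = 10^(3.09/10) = 2.037, G_1 = 10^(−3.09/10) = 0.4909
  Stage 2: F_2 = 10^(2.31/10) = 1.702, G_2 = 10^(17.7/10) = 58.88
  Stage 3: F_3 = 10^(7.96/10) = 6.252, G_3 = 10^(−6.58/10) = 0.2198
  Stage 4: F_4 = 10^(4.85/10) = 3.055, G_4 = 10^(16.6/10) = 45.71
Friis cascade:
  F = 2.037 + (1.702 − 1)/0.4909 + (6.252 − 1)/28.91 + (3.055 − 1)/6.353 = 3.972
NF = 10 log₁₀(3.972) = 5.99 dB

5.99 dB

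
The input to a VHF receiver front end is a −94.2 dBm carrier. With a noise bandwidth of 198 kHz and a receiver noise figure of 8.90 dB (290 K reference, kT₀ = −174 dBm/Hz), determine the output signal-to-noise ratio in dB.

17.9 dB

Noise floor: N = −174 + 10 log₁₀(B) + NF
10 log₁₀(1.98×10⁵) = 52.97 dB
N = −174 + 52.97 + 8.90 = −112.13 dBm
SNR = P_sig − N = −94.2 − (−112.13) = 17.93 dB → 17.9 dB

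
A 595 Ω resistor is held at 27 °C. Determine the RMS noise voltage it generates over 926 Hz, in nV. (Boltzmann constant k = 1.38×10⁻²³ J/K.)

95.5 nV

T = 27 °C + 273.15 = 300.15 K
V_n = √(4kTRB)
4kTRB = 4 × 1.38×10⁻²³ × 300.15 × 5.95×10² × 9.26×10² = 9.13×10⁻¹⁵ V²
V_n = √(9.13×10⁻¹⁵) = 9.55×10⁻⁸ V = 95.5 nV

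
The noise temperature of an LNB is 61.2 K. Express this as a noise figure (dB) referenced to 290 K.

0.832 dB

F = 1 + T_e/T₀ = 1 + 61.2/290 = 1.21103
NF = 10 log₁₀(1.21103) = 0.832 dB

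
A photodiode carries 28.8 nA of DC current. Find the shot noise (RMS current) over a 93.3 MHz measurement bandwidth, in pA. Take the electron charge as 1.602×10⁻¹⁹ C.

928 pA

I_n = √(2qI·B)
2qI·B = 2 × 1.602×10⁻¹⁹ × 2.88×10⁻⁸ × 9.33×10⁷ = 8.61×10⁻¹⁹ A²
I_n = √(8.61×10⁻¹⁹) = 9.28×10⁻¹⁰ A = 928 pA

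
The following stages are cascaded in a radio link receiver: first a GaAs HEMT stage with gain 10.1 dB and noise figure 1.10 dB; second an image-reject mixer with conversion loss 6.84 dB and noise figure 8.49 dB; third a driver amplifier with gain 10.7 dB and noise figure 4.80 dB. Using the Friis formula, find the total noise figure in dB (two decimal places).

Convert to linear (a loss of L dB is a gain of −L dB): F_i = 10^(NF_i/10), G_i = 10^(G_i,dB/10)
  Stage 1: F_1 = 10^(1.10/10) = 1.288, G_1 = 10^(10.1/10) = 10.23
  Stage 2: F_2 = 10^(8.49/10) = 7.063, G_2 = 10^(−6.84/10) = 0.2070
  Stage 3: F_3 = 10^(4.80/10) = 3.020, G_3 = 10^(10.7/10) = 11.75
Friis cascade:
  F = 1.288 + (7.063 − 1)/10.23 + (3.020 − 1)/2.118 = 2.834
NF = 10 log₁₀(2.834) = 4.52 dB

4.52 dB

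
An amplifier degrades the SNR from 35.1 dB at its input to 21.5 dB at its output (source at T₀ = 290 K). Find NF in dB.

NF (dB) = SNR_in(dB) − SNR_out(dB) when the source is at T₀
NF = 35.1 − 21.5 = 13.6 dB

13.6 dB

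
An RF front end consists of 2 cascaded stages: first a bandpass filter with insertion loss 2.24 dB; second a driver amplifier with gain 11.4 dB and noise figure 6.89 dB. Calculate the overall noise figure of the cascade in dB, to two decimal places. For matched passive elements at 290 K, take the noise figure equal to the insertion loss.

Convert to linear (a loss of L dB is a gain of −L dB): F_i = 10^(NF_i/10), G_i = 10^(G_i,dB/10)
  Stage 1: F_1 = 10^(2.24/10) = 1.675, G_1 = 10^(−2.24/10) = 0.5970
  Stage 2: F_2 = 10^(6.89/10) = 4.887, G_2 = 10^(11.4/10) = 13.80
Friis cascade:
  F = 1.675 + (4.887 − 1)/0.5970 = 8.185
NF = 10 log₁₀(8.185) = 9.13 dB

9.13 dB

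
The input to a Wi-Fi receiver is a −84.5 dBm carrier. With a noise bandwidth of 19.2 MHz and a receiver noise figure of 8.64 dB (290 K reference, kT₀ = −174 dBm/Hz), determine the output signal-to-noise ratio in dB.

8.0 dB

Noise floor: N = −174 + 10 log₁₀(B) + NF
10 log₁₀(1.92×10⁷) = 72.83 dB
N = −174 + 72.83 + 8.64 = −92.53 dBm
SNR = P_sig − N = −84.5 − (−92.53) = 8.03 dB → 8.0 dB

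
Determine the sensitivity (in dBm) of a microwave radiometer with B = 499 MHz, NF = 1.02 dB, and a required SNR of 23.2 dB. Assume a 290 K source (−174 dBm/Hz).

−62.8 dBm

Sensitivity = −174 + 10 log₁₀(B) + NF + SNR_min
= −174 + 86.98 + 1.02 + 23.2
= −62.80 dBm → −62.8 dBm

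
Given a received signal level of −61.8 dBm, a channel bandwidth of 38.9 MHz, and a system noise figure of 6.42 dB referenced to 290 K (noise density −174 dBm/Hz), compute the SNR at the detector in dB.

Noise floor: N = −174 + 10 log₁₀(B) + NF
10 log₁₀(3.89×10⁷) = 75.9 dB
N = −174 + 75.9 + 6.42 = −91.68 dBm
SNR = P_sig − N = −61.8 − (−91.68) = 29.88 dB → 29.9 dB

29.9 dB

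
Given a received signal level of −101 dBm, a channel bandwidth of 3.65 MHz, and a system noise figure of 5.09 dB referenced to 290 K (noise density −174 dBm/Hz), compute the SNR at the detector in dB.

2.3 dB

Noise floor: N = −174 + 10 log₁₀(B) + NF
10 log₁₀(3.65×10⁶) = 65.62 dB
N = −174 + 65.62 + 5.09 = −103.29 dBm
SNR = P_sig − N = −101 − (−103.29) = 2.29 dB → 2.3 dB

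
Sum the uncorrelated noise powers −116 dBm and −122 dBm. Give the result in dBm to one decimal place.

−115.0 dBm

Convert to linear, add, convert back:
P₁ = 2.51×10⁻¹⁵ W, P₂ = 6.31×10⁻¹⁶ W
P_tot = 3.14×10⁻¹⁵ W → 10 log₁₀(P_tot / 10⁻³) = −115.0 dBm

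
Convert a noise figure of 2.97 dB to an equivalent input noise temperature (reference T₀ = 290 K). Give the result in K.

285 K

F = 10^(2.97/10) = 1.98153
T_e = (F − 1)·T₀ = (1.98153 − 1) × 290 = 285 K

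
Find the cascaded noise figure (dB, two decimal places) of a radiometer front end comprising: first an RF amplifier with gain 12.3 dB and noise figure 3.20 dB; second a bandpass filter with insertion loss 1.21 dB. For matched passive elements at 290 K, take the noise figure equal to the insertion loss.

Convert to linear (a loss of L dB is a gain of −L dB): F_i = 10^(NF_i/10), G_i = 10^(G_i,dB/10)
  Stage 1: F_1 = 10^(3.20/10) = 2.089, G_1 = 10^(12.3/10) = 16.98
  Stage 2: F_2 = 10^(1.21/10) = 1.321, G_2 = 10^(−1.21/10) = 0.7568
Friis cascade:
  F = 2.089 + (1.321 − 1)/16.98 = 2.108
NF = 10 log₁₀(2.108) = 3.24 dB

3.24 dB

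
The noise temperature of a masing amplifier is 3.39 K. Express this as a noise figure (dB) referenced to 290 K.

F = 1 + T_e/T₀ = 1 + 3.39/290 = 1.01169
NF = 10 log₁₀(1.01169) = 0.050 dB

0.050 dB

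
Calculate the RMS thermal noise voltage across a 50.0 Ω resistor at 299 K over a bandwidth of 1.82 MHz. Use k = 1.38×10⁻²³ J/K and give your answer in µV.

V_n = √(4kTRB)
4kTRB = 4 × 1.38×10⁻²³ × 299 × 5.00×10¹ × 1.82×10⁶ = 1.50×10⁻¹² V²
V_n = √(1.50×10⁻¹²) = 1.23×10⁻⁶ V = 1.23 µV

1.23 µV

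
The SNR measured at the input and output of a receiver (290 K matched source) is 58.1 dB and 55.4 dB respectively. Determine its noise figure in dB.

2.7 dB

NF (dB) = SNR_in(dB) − SNR_out(dB) when the source is at T₀
NF = 58.1 − 55.4 = 2.7 dB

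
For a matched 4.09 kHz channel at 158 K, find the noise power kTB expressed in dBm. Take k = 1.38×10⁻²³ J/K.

−140.5 dBm

P_n = kTB = 1.38×10⁻²³ × 158 × 4.09×10³ = 8.92×10⁻¹⁸ W
In dBm: 10 log₁₀(8.92×10⁻¹⁸ / 10⁻³) = −140.5 dBm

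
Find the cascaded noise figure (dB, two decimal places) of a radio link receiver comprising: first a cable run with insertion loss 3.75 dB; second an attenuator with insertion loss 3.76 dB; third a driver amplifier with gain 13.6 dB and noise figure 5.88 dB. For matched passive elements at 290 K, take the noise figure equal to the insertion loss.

Convert to linear (a loss of L dB is a gain of −L dB): F_i = 10^(NF_i/10), G_i = 10^(G_i,dB/10)
  Stage 1: F_1 = 10^(3.75/10) = 2.371, G_1 = 10^(−3.75/10) = 0.4217
  Stage 2: F_2 = 10^(3.76/10) = 2.377, G_2 = 10^(−3.76/10) = 0.4207
  Stage 3: F_3 = 10^(5.88/10) = 3.873, G_3 = 10^(13.6/10) = 22.91
Friis cascade:
  F = 2.371 + (2.377 − 1)/0.4217 + (3.873 − 1)/0.1774 = 21.83
NF = 10 log₁₀(21.83) = 13.39 dB

13.39 dB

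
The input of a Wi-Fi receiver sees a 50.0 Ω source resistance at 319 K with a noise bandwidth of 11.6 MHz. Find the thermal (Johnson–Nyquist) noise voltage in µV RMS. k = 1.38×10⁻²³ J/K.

3.20 µV

V_n = √(4kTRB)
4kTRB = 4 × 1.38×10⁻²³ × 319 × 5.00×10¹ × 1.16×10⁷ = 1.02×10⁻¹¹ V²
V_n = √(1.02×10⁻¹¹) = 3.20×10⁻⁶ V = 3.20 µV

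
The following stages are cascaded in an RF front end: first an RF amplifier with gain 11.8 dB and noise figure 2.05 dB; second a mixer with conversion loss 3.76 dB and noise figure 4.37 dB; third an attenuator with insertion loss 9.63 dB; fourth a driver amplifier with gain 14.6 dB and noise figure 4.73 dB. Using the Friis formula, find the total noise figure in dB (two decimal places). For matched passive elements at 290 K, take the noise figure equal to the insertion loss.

Convert to linear (a loss of L dB is a gain of −L dB): F_i = 10^(NF_i/10), G_i = 10^(G_i,dB/10)
  Stage 1: F_1 = 10^(2.05/10) = 1.603, G_1 = 10^(11.8/10) = 15.14
  Stage 2: F_2 = 10^(4.37/10) = 2.735, G_2 = 10^(−3.76/10) = 0.4207
  Stage 3: F_3 = 10^(9.63/10) = 9.183, G_3 = 10^(−9.63/10) = 0.1089
  Stage 4: F_4 = 10^(4.73/10) = 2.972, G_4 = 10^(14.6/10) = 28.84
Friis cascade:
  F = 1.603 + (2.735 − 1)/15.14 + (9.183 − 1)/6.368 + (2.972 − 1)/0.6934 = 5.846
NF = 10 log₁₀(5.846) = 7.67 dB

7.67 dB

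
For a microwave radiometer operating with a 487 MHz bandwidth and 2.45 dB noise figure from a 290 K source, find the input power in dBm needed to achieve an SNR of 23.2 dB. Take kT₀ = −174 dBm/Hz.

Sensitivity = −174 + 10 log₁₀(B) + NF + SNR_min
= −174 + 86.88 + 2.45 + 23.2
= −61.47 dBm → −61.5 dBm

−61.5 dBm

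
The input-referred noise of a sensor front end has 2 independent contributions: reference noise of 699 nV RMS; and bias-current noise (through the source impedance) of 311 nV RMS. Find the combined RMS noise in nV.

Uncorrelated sources add in power (mean-square): V_tot = √(ΣV_i²)
V_tot = √[(6.99×10⁻⁷)² + (3.11×10⁻⁷)²] = 7.65×10⁻⁷ V = 765 nV

765 nV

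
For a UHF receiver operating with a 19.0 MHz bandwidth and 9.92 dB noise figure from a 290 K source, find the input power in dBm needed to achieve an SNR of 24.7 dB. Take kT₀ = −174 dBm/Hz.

−66.6 dBm

Sensitivity = −174 + 10 log₁₀(B) + NF + SNR_min
= −174 + 72.79 + 9.92 + 24.7
= −66.59 dBm → −66.6 dBm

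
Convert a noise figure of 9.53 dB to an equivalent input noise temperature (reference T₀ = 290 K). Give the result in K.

2313 K

F = 10^(9.53/10) = 8.97429
T_e = (F − 1)·T₀ = (8.97429 − 1) × 290 = 2313 K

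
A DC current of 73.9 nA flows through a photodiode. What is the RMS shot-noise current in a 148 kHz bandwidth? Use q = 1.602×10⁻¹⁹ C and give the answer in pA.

59.2 pA

I_n = √(2qI·B)
2qI·B = 2 × 1.602×10⁻¹⁹ × 7.39×10⁻⁸ × 1.48×10⁵ = 3.50×10⁻²¹ A²
I_n = √(3.50×10⁻²¹) = 5.92×10⁻¹¹ A = 59.2 pA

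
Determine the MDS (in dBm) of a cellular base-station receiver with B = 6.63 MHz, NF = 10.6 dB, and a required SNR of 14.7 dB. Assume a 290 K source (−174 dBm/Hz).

−80.5 dBm

Sensitivity = −174 + 10 log₁₀(B) + NF + SNR_min
= −174 + 68.22 + 10.6 + 14.7
= −80.48 dBm → −80.5 dBm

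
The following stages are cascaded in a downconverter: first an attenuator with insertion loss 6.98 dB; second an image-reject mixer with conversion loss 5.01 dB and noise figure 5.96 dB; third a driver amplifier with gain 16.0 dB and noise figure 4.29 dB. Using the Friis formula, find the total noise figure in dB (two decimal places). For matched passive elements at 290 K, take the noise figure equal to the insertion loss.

16.66 dB

Convert to linear (a loss of L dB is a gain of −L dB): F_i = 10^(NF_i/10), G_i = 10^(G_i,dB/10)
  Stage 1: F_1 = 10^(6.98/10) = 4.989, G_1 = 10^(−6.98/10) = 0.2004
  Stage 2: F_2 = 10^(5.96/10) = 3.945, G_2 = 10^(−5.01/10) = 0.3155
  Stage 3: F_3 = 10^(4.29/10) = 2.685, G_3 = 10^(16.0/10) = 39.81
Friis cascade:
  F = 4.989 + (3.945 − 1)/0.2004 + (2.685 − 1)/0.06324 = 46.33
NF = 10 log₁₀(46.33) = 16.66 dB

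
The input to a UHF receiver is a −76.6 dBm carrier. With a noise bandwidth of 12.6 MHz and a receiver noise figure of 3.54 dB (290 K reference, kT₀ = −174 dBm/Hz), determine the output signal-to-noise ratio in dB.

Noise floor: N = −174 + 10 log₁₀(B) + NF
10 log₁₀(1.26×10⁷) = 71 dB
N = −174 + 71 + 3.54 = −99.46 dBm
SNR = P_sig − N = −76.6 − (−99.46) = 22.86 dB → 22.9 dB

22.9 dB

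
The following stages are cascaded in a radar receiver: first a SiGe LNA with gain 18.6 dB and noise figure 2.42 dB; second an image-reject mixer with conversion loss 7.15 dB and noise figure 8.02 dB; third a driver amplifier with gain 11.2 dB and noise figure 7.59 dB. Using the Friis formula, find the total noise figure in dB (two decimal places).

3.34 dB

Convert to linear (a loss of L dB is a gain of −L dB): F_i = 10^(NF_i/10), G_i = 10^(G_i,dB/10)
  Stage 1: F_1 = 10^(2.42/10) = 1.746, G_1 = 10^(18.6/10) = 72.44
  Stage 2: F_2 = 10^(8.02/10) = 6.339, G_2 = 10^(−7.15/10) = 0.1928
  Stage 3: F_3 = 10^(7.59/10) = 5.741, G_3 = 10^(11.2/10) = 13.18
Friis cascade:
  F = 1.746 + (6.339 − 1)/72.44 + (5.741 − 1)/13.96 = 2.159
NF = 10 log₁₀(2.159) = 3.34 dB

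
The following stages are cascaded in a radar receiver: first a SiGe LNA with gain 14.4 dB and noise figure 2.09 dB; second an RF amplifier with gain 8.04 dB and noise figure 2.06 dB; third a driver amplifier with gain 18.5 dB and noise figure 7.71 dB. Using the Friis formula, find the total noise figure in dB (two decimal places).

2.22 dB

Convert to linear (a loss of L dB is a gain of −L dB): F_i = 10^(NF_i/10), G_i = 10^(G_i,dB/10)
  Stage 1: F_1 = 10^(2.09/10) = 1.618, G_1 = 10^(14.4/10) = 27.54
  Stage 2: F_2 = 10^(2.06/10) = 1.607, G_2 = 10^(8.04/10) = 6.368
  Stage 3: F_3 = 10^(7.71/10) = 5.902, G_3 = 10^(18.5/10) = 70.79
Friis cascade:
  F = 1.618 + (1.607 − 1)/27.54 + (5.902 − 1)/175.4 = 1.668
NF = 10 log₁₀(1.668) = 2.22 dB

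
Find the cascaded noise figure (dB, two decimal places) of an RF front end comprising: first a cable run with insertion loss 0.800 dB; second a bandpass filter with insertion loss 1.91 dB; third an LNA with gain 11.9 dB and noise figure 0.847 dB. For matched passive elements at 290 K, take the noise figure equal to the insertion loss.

Convert to linear (a loss of L dB is a gain of −L dB): F_i = 10^(NF_i/10), G_i = 10^(G_i,dB/10)
  Stage 1: F_1 = 10^(0.800/10) = 1.202, G_1 = 10^(−0.800/10) = 0.8318
  Stage 2: F_2 = 10^(1.91/10) = 1.552, G_2 = 10^(−1.91/10) = 0.6442
  Stage 3: F_3 = 10^(0.847/10) = 1.215, G_3 = 10^(11.9/10) = 15.49
Friis cascade:
  F = 1.202 + (1.552 − 1)/0.8318 + (1.215 − 1)/0.5358 = 2.268
NF = 10 log₁₀(2.268) = 3.56 dB

3.56 dB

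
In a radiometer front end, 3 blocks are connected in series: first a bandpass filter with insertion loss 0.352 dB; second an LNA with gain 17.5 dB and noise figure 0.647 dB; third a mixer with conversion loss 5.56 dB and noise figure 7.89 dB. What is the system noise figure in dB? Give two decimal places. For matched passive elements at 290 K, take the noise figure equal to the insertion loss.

Convert to linear (a loss of L dB is a gain of −L dB): F_i = 10^(NF_i/10), G_i = 10^(G_i,dB/10)
  Stage 1: F_1 = 10^(0.352/10) = 1.084, G_1 = 10^(−0.352/10) = 0.9221
  Stage 2: F_2 = 10^(0.647/10) = 1.161, G_2 = 10^(17.5/10) = 56.23
  Stage 3: F_3 = 10^(7.89/10) = 6.152, G_3 = 10^(−5.56/10) = 0.2780
Friis cascade:
  F = 1.084 + (1.161 − 1)/0.9221 + (6.152 − 1)/51.86 = 1.358
NF = 10 log₁₀(1.358) = 1.33 dB

1.33 dB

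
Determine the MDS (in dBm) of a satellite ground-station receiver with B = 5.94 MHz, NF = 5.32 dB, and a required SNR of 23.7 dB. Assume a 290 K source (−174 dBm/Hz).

−77.2 dBm

Sensitivity = −174 + 10 log₁₀(B) + NF + SNR_min
= −174 + 67.74 + 5.32 + 23.7
= −77.24 dBm → −77.2 dBm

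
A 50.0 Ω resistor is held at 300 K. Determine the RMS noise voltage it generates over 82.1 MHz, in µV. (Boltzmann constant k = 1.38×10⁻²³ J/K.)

V_n = √(4kTRB)
4kTRB = 4 × 1.38×10⁻²³ × 300 × 5.00×10¹ × 8.21×10⁷ = 6.80×10⁻¹¹ V²
V_n = √(6.80×10⁻¹¹) = 8.24×10⁻⁶ V = 8.24 µV

8.24 µV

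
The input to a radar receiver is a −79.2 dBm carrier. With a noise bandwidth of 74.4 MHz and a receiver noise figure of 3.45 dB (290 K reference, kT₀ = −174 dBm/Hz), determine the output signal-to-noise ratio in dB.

Noise floor: N = −174 + 10 log₁₀(B) + NF
10 log₁₀(7.44×10⁷) = 78.72 dB
N = −174 + 78.72 + 3.45 = −91.83 dBm
SNR = P_sig − N = −79.2 − (−91.83) = 12.63 dB → 12.6 dB

12.6 dB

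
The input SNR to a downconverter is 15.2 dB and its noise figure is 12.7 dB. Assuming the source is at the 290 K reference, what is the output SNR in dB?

2.5 dB

By definition F = SNR_in/SNR_out, so in dB: SNR_out = SNR_in − NF
SNR_out = 15.2 − 12.7 = 2.5 dB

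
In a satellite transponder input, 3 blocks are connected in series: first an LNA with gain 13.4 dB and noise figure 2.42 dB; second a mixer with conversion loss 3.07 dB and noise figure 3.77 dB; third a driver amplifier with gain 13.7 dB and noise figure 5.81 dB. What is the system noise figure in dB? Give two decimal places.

Convert to linear (a loss of L dB is a gain of −L dB): F_i = 10^(NF_i/10), G_i = 10^(G_i,dB/10)
  Stage 1: F_1 = 10^(2.42/10) = 1.746, G_1 = 10^(13.4/10) = 21.88
  Stage 2: F_2 = 10^(3.77/10) = 2.382, G_2 = 10^(−3.07/10) = 0.4932
  Stage 3: F_3 = 10^(5.81/10) = 3.811, G_3 = 10^(13.7/10) = 23.44
Friis cascade:
  F = 1.746 + (2.382 − 1)/21.88 + (3.811 − 1)/10.79 = 2.070
NF = 10 log₁₀(2.070) = 3.16 dB

3.16 dB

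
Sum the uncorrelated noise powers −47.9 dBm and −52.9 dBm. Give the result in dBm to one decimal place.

−46.7 dBm

Convert to linear, add, convert back:
P₁ = 1.62×10⁻⁸ W, P₂ = 5.13×10⁻⁹ W
P_tot = 2.13×10⁻⁸ W → 10 log₁₀(P_tot / 10⁻³) = −46.7 dBm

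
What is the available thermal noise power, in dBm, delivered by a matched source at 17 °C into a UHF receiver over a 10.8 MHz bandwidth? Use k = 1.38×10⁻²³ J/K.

−103.6 dBm

T = 17 °C + 273.15 = 290.15 K
P_n = kTB = 1.38×10⁻²³ × 290.15 × 1.08×10⁷ = 4.32×10⁻¹⁴ W
In dBm: 10 log₁₀(4.32×10⁻¹⁴ / 10⁻³) = −103.6 dBm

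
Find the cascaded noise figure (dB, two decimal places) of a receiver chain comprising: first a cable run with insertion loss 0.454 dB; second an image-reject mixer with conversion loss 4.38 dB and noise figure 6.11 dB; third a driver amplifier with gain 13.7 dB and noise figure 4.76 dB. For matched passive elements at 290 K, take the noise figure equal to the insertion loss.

Convert to linear (a loss of L dB is a gain of −L dB): F_i = 10^(NF_i/10), G_i = 10^(G_i,dB/10)
  Stage 1: F_1 = 10^(0.454/10) = 1.110, G_1 = 10^(−0.454/10) = 0.9007
  Stage 2: F_2 = 10^(6.11/10) = 4.083, G_2 = 10^(−4.38/10) = 0.3648
  Stage 3: F_3 = 10^(4.76/10) = 2.992, G_3 = 10^(13.7/10) = 23.44
Friis cascade:
  F = 1.110 + (4.083 − 1)/0.9007 + (2.992 − 1)/0.3285 = 10.60
NF = 10 log₁₀(10.60) = 10.25 dB

10.25 dB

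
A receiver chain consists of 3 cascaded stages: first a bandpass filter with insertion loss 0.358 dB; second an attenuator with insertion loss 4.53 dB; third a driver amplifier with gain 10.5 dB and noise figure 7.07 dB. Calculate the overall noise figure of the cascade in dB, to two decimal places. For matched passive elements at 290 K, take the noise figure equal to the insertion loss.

Convert to linear (a loss of L dB is a gain of −L dB): F_i = 10^(NF_i/10), G_i = 10^(G_i,dB/10)
  Stage 1: F_1 = 10^(0.358/10) = 1.086, G_1 = 10^(−0.358/10) = 0.9209
  Stage 2: F_2 = 10^(4.53/10) = 2.838, G_2 = 10^(−4.53/10) = 0.3524
  Stage 3: F_3 = 10^(7.07/10) = 5.093, G_3 = 10^(10.5/10) = 11.22
Friis cascade:
  F = 1.086 + (2.838 − 1)/0.9209 + (5.093 − 1)/0.3245 = 15.70
NF = 10 log₁₀(15.70) = 11.96 dB

11.96 dB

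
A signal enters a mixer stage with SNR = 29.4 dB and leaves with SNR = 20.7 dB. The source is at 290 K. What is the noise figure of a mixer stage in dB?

NF (dB) = SNR_in(dB) − SNR_out(dB) when the source is at T₀
NF = 29.4 − 20.7 = 8.7 dB

8.7 dB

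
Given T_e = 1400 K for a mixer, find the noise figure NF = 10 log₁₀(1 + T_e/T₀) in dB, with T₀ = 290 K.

F = 1 + T_e/T₀ = 1 + 1400/290 = 5.82759
NF = 10 log₁₀(5.82759) = 7.65 dB

7.65 dB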